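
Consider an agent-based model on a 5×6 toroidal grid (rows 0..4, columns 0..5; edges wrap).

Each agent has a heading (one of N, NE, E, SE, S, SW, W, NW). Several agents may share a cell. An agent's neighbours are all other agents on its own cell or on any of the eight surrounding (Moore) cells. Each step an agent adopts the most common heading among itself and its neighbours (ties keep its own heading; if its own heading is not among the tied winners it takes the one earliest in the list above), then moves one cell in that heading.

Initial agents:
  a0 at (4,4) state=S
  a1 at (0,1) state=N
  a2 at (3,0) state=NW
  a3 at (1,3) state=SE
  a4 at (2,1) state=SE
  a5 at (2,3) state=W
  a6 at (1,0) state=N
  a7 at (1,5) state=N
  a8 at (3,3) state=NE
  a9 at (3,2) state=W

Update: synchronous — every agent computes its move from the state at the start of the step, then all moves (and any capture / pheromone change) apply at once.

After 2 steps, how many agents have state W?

4

t=1: a0@(0,4):S a1@(4,1):N a2@(2,5):NW a3@(2,4):SE a4@(3,2):SE a5@(2,2):W a6@(0,0):N a7@(0,5):N a8@(3,2):W a9@(3,1):W
t=2: a0@(1,4):S a1@(3,1):N a2@(1,4):NW a3@(3,5):SE a4@(3,1):W a5@(2,1):W a6@(4,0):N a7@(4,5):N a8@(3,1):W a9@(3,0):W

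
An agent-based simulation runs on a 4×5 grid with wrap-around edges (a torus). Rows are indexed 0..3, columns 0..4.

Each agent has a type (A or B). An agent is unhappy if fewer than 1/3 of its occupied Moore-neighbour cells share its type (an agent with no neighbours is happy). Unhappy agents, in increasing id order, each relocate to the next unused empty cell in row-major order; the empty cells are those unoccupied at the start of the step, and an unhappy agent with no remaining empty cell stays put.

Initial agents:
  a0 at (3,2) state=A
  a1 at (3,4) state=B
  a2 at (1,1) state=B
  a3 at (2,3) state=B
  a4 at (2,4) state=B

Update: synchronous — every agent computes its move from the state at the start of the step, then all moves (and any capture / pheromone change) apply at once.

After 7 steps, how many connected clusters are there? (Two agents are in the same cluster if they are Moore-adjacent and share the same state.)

2

t=1: a0@(0,0):A a1@(3,4):B a2@(1,1):B a3@(2,3):B a4@(2,4):B
t=2: a0@(0,1):A a1@(3,4):B a2@(0,2):B a3@(2,3):B a4@(2,4):B
t=3: a0@(0,0):A a1@(3,4):B a2@(0,3):B a3@(2,3):B a4@(2,4):B
t=4: a0@(0,1):A a1@(3,4):B a2@(0,3):B a3@(2,3):B a4@(2,4):B
t=5: (unchanged — steady state)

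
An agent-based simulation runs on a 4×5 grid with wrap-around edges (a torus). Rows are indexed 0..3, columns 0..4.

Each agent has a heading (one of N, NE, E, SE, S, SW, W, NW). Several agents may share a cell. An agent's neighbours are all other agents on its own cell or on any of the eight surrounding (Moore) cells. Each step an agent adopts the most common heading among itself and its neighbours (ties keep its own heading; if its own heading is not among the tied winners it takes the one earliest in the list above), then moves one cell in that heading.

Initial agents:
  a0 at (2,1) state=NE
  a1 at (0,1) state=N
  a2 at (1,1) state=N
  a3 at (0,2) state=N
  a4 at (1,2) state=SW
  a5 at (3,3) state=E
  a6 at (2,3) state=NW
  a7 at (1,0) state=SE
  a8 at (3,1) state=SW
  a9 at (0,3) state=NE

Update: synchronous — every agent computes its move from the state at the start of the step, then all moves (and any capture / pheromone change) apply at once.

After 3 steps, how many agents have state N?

t=1: a0@(3,0):SW a1@(3,1):N a2@(0,1):N a3@(3,2):N a4@(0,2):N a5@(3,4):E a6@(1,2):NW a7@(0,0):N a8@(2,1):N a9@(3,4):NE
t=2: a0@(2,0):N a1@(2,1):N a2@(3,1):N a3@(2,2):N a4@(3,2):N a5@(3,0):E a6@(0,2):N a7@(3,0):N a8@(1,1):N a9@(2,0):NE
t=3: a0@(1,0):N a1@(1,1):N a2@(2,1):N a3@(1,2):N a4@(2,2):N a5@(2,0):N a6@(3,2):N a7@(2,0):N a8@(0,1):N a9@(1,0):N

10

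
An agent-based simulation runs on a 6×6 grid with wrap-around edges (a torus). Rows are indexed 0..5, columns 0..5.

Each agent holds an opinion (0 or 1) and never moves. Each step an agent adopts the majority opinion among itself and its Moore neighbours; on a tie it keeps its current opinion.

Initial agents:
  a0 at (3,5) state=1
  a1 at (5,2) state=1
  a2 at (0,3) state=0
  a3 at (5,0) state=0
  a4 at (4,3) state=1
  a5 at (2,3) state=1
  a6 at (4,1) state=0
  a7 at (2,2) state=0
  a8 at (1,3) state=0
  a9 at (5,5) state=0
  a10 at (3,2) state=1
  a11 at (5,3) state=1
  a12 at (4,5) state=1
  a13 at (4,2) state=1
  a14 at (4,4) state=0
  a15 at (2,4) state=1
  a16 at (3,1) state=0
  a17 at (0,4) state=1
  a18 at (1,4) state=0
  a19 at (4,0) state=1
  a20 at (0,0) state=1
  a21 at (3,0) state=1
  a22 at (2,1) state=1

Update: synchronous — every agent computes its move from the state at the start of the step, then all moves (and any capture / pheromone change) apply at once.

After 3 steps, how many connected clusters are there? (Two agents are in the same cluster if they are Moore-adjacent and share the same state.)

2

t=1: a0@(3,5):1 a1@(5,2):1 a2@(0,3):0 a3@(5,0):0 a4@(4,3):1 a5@(2,3):1 a6@(4,1):1 a7@(2,2):0 a8@(1,3):0 a9@(5,5):1 a10@(3,2):1 a11@(5,3):1 a12@(4,5):1 a13@(4,2):1 a14@(4,4):1 a15@(2,4):1 a16@(3,1):1 a17@(0,4):0 a18@(1,4):0 a19@(4,0):1 a20@(0,0):0 a21@(3,0):1 a22@(2,1):1
t=2: a0@(3,5):1 a1@(5,2):1 a2@(0,3):0 a3@(5,0):1 a4@(4,3):1 a5@(2,3):1 a6@(4,1):1 a7@(2,2):1 a8@(1,3):0 a9@(5,5):1 a10@(3,2):1 a11@(5,3):1 a12@(4,5):1 a13@(4,2):1 a14@(4,4):1 a15@(2,4):1 a16@(3,1):1 a17@(0,4):0 a18@(1,4):0 a19@(4,0):1 a20@(0,0):0 a21@(3,0):1 a22@(2,1):1
t=3: a0@(3,5):1 a1@(5,2):1 a2@(0,3):0 a3@(5,0):1 a4@(4,3):1 a5@(2,3):1 a6@(4,1):1 a7@(2,2):1 a8@(1,3):0 a9@(5,5):1 a10@(3,2):1 a11@(5,3):1 a12@(4,5):1 a13@(4,2):1 a14@(4,4):1 a15@(2,4):1 a16@(3,1):1 a17@(0,4):0 a18@(1,4):0 a19@(4,0):1 a20@(0,0):1 a21@(3,0):1 a22@(2,1):1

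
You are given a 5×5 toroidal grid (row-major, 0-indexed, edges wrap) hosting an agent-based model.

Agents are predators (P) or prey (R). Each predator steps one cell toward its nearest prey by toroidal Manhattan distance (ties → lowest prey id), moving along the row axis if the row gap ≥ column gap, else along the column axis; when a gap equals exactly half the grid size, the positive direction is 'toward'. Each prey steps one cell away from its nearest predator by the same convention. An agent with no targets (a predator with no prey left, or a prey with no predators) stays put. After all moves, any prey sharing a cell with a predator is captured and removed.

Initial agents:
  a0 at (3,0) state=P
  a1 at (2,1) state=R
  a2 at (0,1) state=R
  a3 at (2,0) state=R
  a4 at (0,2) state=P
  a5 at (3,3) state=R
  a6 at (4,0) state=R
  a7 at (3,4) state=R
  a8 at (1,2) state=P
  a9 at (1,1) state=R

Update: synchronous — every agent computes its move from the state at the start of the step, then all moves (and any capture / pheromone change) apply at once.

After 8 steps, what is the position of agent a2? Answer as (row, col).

(0, 3)

t=1: a0@(2,0):P a2@(0,0):R a3@(1,0):R a4@(0,1):P a5@(3,2):R a6@(0,0):R a7@(3,3):R a8@(1,1):P a9@(1,0):R
t=2: a0@(1,0):P a2@(0,4):R a4@(0,0):P a5@(3,3):R a6@(0,4):R a7@(3,2):R a8@(1,0):P
t=3: a0@(0,0):P a2@(0,3):R a4@(0,4):P a5@(4,3):R a6@(0,3):R a7@(4,2):R a8@(0,0):P
t=4: a0@(0,4):P a2@(0,2):R a4@(0,3):P a5@(3,3):R a6@(0,2):R a7@(4,3):R a8@(0,4):P
t=5: a0@(0,3):P a2@(0,1):R a4@(0,2):P a5@(2,3):R a6@(0,1):R a7@(3,3):R a8@(0,3):P
t=6: a0@(0,2):P a2@(0,0):R a4@(0,1):P a5@(3,3):R a6@(0,0):R a7@(2,3):R a8@(0,2):P
t=7: a0@(0,1):P a2@(0,4):R a4@(0,0):P a5@(2,3):R a6@(0,4):R a7@(3,3):R a8@(0,1):P
t=8: a0@(0,0):P a2@(0,3):R a4@(0,4):P a5@(3,3):R a6@(0,3):R a7@(2,3):R a8@(0,0):P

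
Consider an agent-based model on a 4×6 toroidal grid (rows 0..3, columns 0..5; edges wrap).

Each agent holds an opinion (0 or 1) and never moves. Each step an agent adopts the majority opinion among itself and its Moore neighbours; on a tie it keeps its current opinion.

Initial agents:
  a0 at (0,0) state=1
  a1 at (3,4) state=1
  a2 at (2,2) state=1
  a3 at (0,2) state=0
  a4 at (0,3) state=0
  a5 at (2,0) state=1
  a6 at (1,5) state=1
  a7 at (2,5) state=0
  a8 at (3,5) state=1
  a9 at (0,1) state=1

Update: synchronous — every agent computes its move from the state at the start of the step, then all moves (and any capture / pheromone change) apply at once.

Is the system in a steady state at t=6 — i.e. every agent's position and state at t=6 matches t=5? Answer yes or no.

t=1: a0@(0,0):1 a1@(3,4):1 a2@(2,2):1 a3@(0,2):0 a4@(0,3):0 a5@(2,0):1 a6@(1,5):1 a7@(2,5):1 a8@(3,5):1 a9@(0,1):1
t=2: (unchanged — steady state)

yes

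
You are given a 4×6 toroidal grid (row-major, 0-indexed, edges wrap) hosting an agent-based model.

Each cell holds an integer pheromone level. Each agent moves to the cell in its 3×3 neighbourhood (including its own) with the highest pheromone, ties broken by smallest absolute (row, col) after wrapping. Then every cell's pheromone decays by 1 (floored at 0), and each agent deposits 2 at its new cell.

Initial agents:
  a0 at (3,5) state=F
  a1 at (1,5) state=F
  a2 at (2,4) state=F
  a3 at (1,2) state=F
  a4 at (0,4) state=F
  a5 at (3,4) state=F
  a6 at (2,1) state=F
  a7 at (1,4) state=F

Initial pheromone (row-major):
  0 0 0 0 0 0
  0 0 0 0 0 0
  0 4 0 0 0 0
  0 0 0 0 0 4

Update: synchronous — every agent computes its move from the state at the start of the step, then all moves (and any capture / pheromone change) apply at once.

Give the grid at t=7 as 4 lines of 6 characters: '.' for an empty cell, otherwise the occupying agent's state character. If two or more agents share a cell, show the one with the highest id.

t=1: a0@(3,5) a1@(0,0) a2@(3,5) a3@(2,1) a4@(3,5) a5@(3,5) a6@(2,1) a7@(0,3) | pheromone: 2 0 0 2 0 0 / 0 0 0 0 0 0 / 0 7 0 0 0 0 / 0 0 0 0 0 11
t=2: a0@(3,5) a1@(3,5) a2@(3,5) a3@(2,1) a4@(3,5) a5@(3,5) a6@(2,1) a7@(0,3) | pheromone: 1 0 0 3 0 0 / 0 0 0 0 0 0 / 0 10 0 0 0 0 / 0 0 0 0 0 20
t=3: a0@(3,5) a1@(3,5) a2@(3,5) a3@(2,1) a4@(3,5) a5@(3,5) a6@(2,1) a7@(0,3) | pheromone: 0 0 0 4 0 0 / 0 0 0 0 0 0 / 0 13 0 0 0 0 / 0 0 0 0 0 29
t=4: a0@(3,5) a1@(3,5) a2@(3,5) a3@(2,1) a4@(3,5) a5@(3,5) a6@(2,1) a7@(0,3) | pheromone: 0 0 0 5 0 0 / 0 0 0 0 0 0 / 0 16 0 0 0 0 / 0 0 0 0 0 38
t=5: a0@(3,5) a1@(3,5) a2@(3,5) a3@(2,1) a4@(3,5) a5@(3,5) a6@(2,1) a7@(0,3) | pheromone: 0 0 0 6 0 0 / 0 0 0 0 0 0 / 0 19 0 0 0 0 / 0 0 0 0 0 47
t=6: a0@(3,5) a1@(3,5) a2@(3,5) a3@(2,1) a4@(3,5) a5@(3,5) a6@(2,1) a7@(0,3) | pheromone: 0 0 0 7 0 0 / 0 0 0 0 0 0 / 0 22 0 0 0 0 / 0 0 0 0 0 56
t=7: a0@(3,5) a1@(3,5) a2@(3,5) a3@(2,1) a4@(3,5) a5@(3,5) a6@(2,1) a7@(0,3) | pheromone: 0 0 0 8 0 0 / 0 0 0 0 0 0 / 0 25 0 0 0 0 / 0 0 0 0 0 65

...F..
......
.F....
.....F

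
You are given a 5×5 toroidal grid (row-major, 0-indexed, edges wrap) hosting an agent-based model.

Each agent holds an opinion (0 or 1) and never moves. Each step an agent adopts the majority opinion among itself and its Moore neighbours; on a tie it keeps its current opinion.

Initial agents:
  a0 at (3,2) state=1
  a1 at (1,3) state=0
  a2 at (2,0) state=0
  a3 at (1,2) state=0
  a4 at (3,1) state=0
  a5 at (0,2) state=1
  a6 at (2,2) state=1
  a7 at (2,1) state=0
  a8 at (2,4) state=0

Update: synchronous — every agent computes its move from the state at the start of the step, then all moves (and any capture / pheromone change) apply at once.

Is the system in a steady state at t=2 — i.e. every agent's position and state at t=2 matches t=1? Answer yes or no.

no

t=1: a0@(3,2):1 a1@(1,3):0 a2@(2,0):0 a3@(1,2):0 a4@(3,1):0 a5@(0,2):0 a6@(2,2):0 a7@(2,1):0 a8@(2,4):0
t=2: a0@(3,2):0 a1@(1,3):0 a2@(2,0):0 a3@(1,2):0 a4@(3,1):0 a5@(0,2):0 a6@(2,2):0 a7@(2,1):0 a8@(2,4):0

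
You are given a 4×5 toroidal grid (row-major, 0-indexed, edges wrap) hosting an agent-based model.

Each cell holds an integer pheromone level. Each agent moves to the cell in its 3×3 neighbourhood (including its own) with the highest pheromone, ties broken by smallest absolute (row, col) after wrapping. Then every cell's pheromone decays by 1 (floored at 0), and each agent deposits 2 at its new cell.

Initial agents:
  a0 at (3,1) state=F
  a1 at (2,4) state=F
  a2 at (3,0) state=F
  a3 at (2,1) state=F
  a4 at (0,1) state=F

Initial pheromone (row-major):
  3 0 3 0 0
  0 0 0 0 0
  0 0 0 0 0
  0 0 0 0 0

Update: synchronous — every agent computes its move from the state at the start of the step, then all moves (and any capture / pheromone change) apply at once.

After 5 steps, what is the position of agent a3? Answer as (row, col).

t=1: a0@(0,0) a1@(1,0) a2@(0,0) a3@(1,0) a4@(0,0) | pheromone: 8 0 2 0 0 / 4 0 0 0 0 / 0 0 0 0 0 / 0 0 0 0 0
t=2: a0@(0,0) a1@(0,0) a2@(0,0) a3@(0,0) a4@(0,0) | pheromone: 17 0 1 0 0 / 3 0 0 0 0 / 0 0 0 0 0 / 0 0 0 0 0
t=3: a0@(0,0) a1@(0,0) a2@(0,0) a3@(0,0) a4@(0,0) | pheromone: 26 0 0 0 0 / 2 0 0 0 0 / 0 0 0 0 0 / 0 0 0 0 0
t=4: a0@(0,0) a1@(0,0) a2@(0,0) a3@(0,0) a4@(0,0) | pheromone: 35 0 0 0 0 / 1 0 0 0 0 / 0 0 0 0 0 / 0 0 0 0 0
t=5: a0@(0,0) a1@(0,0) a2@(0,0) a3@(0,0) a4@(0,0) | pheromone: 44 0 0 0 0 / 0 0 0 0 0 / 0 0 0 0 0 / 0 0 0 0 0

(0, 0)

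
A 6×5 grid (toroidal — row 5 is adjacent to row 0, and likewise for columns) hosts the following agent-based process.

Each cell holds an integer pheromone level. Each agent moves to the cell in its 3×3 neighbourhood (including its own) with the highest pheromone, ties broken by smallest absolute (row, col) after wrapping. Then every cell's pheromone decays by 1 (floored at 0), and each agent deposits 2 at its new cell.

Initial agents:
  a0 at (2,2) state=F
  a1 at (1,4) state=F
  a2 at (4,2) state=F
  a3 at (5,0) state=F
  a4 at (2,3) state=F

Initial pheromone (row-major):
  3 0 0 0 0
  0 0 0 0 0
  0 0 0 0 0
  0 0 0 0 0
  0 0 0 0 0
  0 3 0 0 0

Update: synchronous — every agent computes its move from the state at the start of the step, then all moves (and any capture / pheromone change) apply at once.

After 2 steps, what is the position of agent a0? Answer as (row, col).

(0, 0)

t=1: a0@(1,1) a1@(0,0) a2@(5,1) a3@(0,0) a4@(1,2) | pheromone: 6 0 0 0 0 / 0 2 2 0 0 / 0 0 0 0 0 / 0 0 0 0 0 / 0 0 0 0 0 / 0 4 0 0 0
t=2: a0@(0,0) a1@(0,0) a2@(0,0) a3@(0,0) a4@(1,1) | pheromone: 13 0 0 0 0 / 0 3 1 0 0 / 0 0 0 0 0 / 0 0 0 0 0 / 0 0 0 0 0 / 0 3 0 0 0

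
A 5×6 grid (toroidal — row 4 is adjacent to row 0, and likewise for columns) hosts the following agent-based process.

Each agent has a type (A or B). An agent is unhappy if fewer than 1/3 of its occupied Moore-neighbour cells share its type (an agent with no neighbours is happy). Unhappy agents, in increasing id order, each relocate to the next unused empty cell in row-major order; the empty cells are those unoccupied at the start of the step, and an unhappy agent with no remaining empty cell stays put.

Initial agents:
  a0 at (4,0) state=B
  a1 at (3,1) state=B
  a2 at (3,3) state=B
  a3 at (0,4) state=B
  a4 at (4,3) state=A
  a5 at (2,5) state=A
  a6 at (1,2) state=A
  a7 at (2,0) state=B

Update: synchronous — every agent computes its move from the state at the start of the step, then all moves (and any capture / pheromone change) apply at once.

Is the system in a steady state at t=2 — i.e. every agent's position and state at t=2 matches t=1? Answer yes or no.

t=1: a0@(4,0):B a1@(3,1):B a2@(0,0):B a3@(0,1):B a4@(0,2):A a5@(0,3):A a6@(1,2):A a7@(2,0):B
t=2: (unchanged — steady state)

yes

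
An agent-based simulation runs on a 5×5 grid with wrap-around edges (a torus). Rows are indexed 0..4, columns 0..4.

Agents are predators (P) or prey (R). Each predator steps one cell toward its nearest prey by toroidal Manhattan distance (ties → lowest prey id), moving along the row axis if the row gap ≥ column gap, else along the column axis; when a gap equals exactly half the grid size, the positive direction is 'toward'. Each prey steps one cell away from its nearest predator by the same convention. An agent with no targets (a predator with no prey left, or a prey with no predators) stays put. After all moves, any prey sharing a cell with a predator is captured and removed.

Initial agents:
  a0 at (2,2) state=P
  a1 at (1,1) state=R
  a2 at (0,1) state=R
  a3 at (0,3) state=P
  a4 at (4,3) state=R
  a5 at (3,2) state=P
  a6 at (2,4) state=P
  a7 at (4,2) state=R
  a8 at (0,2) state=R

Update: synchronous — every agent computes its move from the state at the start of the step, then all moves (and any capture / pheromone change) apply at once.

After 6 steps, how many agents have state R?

5

t=1: a0@(1,2):P a1@(0,1):R a2@(0,0):R a3@(4,3):P a4@(3,3):R a5@(4,2):P a6@(2,0):P a7@(0,2):R a8@(0,1):R
t=2: a0@(0,2):P a1@(4,1):R a2@(4,0):R a3@(3,3):P a4@(2,3):R a5@(0,2):P a6@(1,0):P a7@(4,2):R a8@(4,1):R
t=3: a0@(4,2):P a1@(3,1):R a2@(3,0):R a3@(2,3):P a4@(1,3):R a5@(4,2):P a6@(0,0):P a7@(3,2):R a8@(3,1):R
t=4: a0@(3,2):P a1@(2,1):R a2@(2,0):R a3@(1,3):P a4@(0,3):R a5@(3,2):P a6@(4,0):P a7@(2,2):R a8@(2,1):R
t=5: a0@(2,2):P a1@(1,1):R a2@(1,0):R a3@(0,3):P a4@(4,3):R a5@(2,2):P a6@(3,0):P a7@(1,2):R a8@(1,1):R
t=6: a0@(1,2):P a1@(0,1):R a2@(0,0):R a3@(4,3):P a4@(3,3):R a5@(1,2):P a6@(2,0):P a7@(0,2):R a8@(0,1):R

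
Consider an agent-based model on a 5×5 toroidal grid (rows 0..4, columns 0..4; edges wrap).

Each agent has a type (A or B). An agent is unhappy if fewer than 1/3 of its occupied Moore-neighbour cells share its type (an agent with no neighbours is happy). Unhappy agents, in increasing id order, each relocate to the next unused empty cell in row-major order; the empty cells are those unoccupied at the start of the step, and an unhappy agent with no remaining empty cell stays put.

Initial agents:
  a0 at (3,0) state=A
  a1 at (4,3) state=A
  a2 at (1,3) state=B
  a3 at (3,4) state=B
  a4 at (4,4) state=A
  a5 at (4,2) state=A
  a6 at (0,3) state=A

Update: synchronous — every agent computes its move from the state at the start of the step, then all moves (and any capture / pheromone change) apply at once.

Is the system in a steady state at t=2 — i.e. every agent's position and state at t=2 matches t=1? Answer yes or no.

yes

t=1: a0@(3,0):A a1@(4,3):A a2@(0,0):B a3@(0,1):B a4@(4,4):A a5@(4,2):A a6@(0,3):A
t=2: (unchanged — steady state)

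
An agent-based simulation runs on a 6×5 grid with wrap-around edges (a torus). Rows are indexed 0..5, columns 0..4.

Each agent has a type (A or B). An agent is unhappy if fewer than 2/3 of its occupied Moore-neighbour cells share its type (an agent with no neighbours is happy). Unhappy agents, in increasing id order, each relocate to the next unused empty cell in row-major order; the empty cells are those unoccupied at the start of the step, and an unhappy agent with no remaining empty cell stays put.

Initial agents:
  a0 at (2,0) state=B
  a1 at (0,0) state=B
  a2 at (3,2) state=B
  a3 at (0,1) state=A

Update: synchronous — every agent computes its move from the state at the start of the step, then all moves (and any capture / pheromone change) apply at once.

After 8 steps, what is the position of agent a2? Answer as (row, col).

t=1: a0@(2,0):B a1@(0,2):B a2@(3,2):B a3@(0,3):A
t=2: a0@(2,0):B a1@(0,0):B a2@(3,2):B a3@(0,1):A
t=3: a0@(2,0):B a1@(0,2):B a2@(3,2):B a3@(0,3):A
t=4: a0@(2,0):B a1@(0,0):B a2@(3,2):B a3@(0,1):A
t=5: a0@(2,0):B a1@(0,2):B a2@(3,2):B a3@(0,3):A
t=6: a0@(2,0):B a1@(0,0):B a2@(3,2):B a3@(0,1):A
t=7: a0@(2,0):B a1@(0,2):B a2@(3,2):B a3@(0,3):A
t=8: a0@(2,0):B a1@(0,0):B a2@(3,2):B a3@(0,1):A

(3, 2)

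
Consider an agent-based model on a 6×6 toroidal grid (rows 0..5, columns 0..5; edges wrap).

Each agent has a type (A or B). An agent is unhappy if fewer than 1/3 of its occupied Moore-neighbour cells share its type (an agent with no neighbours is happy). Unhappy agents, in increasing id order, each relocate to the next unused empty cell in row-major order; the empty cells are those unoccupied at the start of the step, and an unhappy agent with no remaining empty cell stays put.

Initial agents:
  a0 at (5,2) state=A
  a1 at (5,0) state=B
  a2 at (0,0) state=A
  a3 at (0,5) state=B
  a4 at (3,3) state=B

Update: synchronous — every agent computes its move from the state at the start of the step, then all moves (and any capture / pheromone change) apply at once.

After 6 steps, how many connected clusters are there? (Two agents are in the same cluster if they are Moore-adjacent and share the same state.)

3

t=1: a0@(5,2):A a1@(5,0):B a2@(0,1):A a3@(0,5):B a4@(3,3):B
t=2: (unchanged — steady state)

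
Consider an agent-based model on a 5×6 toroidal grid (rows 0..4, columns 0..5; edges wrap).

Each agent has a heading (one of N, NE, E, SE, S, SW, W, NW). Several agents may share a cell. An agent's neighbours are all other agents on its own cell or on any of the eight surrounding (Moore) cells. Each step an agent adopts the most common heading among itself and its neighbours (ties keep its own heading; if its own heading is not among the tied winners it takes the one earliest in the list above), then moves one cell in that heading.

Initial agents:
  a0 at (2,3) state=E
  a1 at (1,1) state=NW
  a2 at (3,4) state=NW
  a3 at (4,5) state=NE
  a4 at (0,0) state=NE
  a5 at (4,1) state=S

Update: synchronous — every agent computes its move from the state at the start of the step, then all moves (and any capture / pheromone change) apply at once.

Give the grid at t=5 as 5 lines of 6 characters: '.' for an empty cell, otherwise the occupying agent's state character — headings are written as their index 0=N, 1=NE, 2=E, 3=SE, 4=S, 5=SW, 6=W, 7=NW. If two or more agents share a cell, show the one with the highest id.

t=1: a0@(2,4):E a1@(0,0):NW a2@(2,3):NW a3@(3,0):NE a4@(4,1):NE a5@(0,1):S
t=2: a0@(2,5):E a1@(4,5):NW a2@(1,2):NW a3@(2,1):NE a4@(3,2):NE a5@(1,1):S
t=3: a0@(2,0):E a1@(3,4):NW a2@(0,1):NW a3@(1,2):NE a4@(2,3):NE a5@(2,1):S
t=4: a0@(2,1):E a1@(2,3):NW a2@(4,0):NW a3@(0,3):NE a4@(1,4):NE a5@(3,1):S
t=5: a0@(2,2):E a1@(1,2):NW a2@(3,5):NW a3@(4,4):NE a4@(0,5):NE a5@(4,1):S

.....1
..7...
..2...
.....7
.4..1.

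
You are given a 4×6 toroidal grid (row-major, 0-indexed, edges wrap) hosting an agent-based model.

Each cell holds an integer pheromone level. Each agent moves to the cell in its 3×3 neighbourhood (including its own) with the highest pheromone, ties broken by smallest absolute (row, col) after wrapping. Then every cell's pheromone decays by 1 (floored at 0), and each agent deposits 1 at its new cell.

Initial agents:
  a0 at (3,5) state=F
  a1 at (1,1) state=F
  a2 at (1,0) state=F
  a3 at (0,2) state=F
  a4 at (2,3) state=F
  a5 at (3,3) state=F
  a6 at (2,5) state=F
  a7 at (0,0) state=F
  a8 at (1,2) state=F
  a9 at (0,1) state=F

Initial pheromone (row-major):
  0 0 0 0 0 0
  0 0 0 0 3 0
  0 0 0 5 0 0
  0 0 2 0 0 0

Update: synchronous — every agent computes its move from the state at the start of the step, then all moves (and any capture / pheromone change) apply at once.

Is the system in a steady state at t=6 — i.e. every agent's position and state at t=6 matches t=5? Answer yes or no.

t=1: a0@(0,0) a1@(0,0) a2@(0,0) a3@(3,2) a4@(2,3) a5@(2,3) a6@(1,4) a7@(0,0) a8@(2,3) a9@(3,2) | pheromone: 4 0 0 0 0 0 / 0 0 0 0 3 0 / 0 0 0 7 0 0 / 0 0 3 0 0 0
t=2: a0@(0,0) a1@(0,0) a2@(0,0) a3@(2,3) a4@(2,3) a5@(2,3) a6@(2,3) a7@(0,0) a8@(2,3) a9@(2,3) | pheromone: 7 0 0 0 0 0 / 0 0 0 0 2 0 / 0 0 0 12 0 0 / 0 0 2 0 0 0
t=3: a0@(0,0) a1@(0,0) a2@(0,0) a3@(2,3) a4@(2,3) a5@(2,3) a6@(2,3) a7@(0,0) a8@(2,3) a9@(2,3) | pheromone: 10 0 0 0 0 0 / 0 0 0 0 1 0 / 0 0 0 17 0 0 / 0 0 1 0 0 0
t=4: a0@(0,0) a1@(0,0) a2@(0,0) a3@(2,3) a4@(2,3) a5@(2,3) a6@(2,3) a7@(0,0) a8@(2,3) a9@(2,3) | pheromone: 13 0 0 0 0 0 / 0 0 0 0 0 0 / 0 0 0 22 0 0 / 0 0 0 0 0 0
t=5: a0@(0,0) a1@(0,0) a2@(0,0) a3@(2,3) a4@(2,3) a5@(2,3) a6@(2,3) a7@(0,0) a8@(2,3) a9@(2,3) | pheromone: 16 0 0 0 0 0 / 0 0 0 0 0 0 / 0 0 0 27 0 0 / 0 0 0 0 0 0
t=6: a0@(0,0) a1@(0,0) a2@(0,0) a3@(2,3) a4@(2,3) a5@(2,3) a6@(2,3) a7@(0,0) a8@(2,3) a9@(2,3) | pheromone: 19 0 0 0 0 0 / 0 0 0 0 0 0 / 0 0 0 32 0 0 / 0 0 0 0 0 0

yes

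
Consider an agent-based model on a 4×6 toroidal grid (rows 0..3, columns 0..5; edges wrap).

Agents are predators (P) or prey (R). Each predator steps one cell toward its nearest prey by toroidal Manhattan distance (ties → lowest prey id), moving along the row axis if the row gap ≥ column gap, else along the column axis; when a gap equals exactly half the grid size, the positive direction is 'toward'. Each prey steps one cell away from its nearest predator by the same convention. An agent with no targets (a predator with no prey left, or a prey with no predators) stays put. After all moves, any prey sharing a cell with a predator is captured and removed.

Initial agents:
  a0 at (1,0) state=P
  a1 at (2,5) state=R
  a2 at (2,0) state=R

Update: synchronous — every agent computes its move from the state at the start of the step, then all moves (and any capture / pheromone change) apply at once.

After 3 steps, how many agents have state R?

2

t=1: a0@(2,0):P a1@(3,5):R a2@(3,0):R
t=2: a0@(3,0):P a1@(0,5):R a2@(0,0):R
t=3: a0@(0,0):P a1@(1,5):R a2@(1,0):R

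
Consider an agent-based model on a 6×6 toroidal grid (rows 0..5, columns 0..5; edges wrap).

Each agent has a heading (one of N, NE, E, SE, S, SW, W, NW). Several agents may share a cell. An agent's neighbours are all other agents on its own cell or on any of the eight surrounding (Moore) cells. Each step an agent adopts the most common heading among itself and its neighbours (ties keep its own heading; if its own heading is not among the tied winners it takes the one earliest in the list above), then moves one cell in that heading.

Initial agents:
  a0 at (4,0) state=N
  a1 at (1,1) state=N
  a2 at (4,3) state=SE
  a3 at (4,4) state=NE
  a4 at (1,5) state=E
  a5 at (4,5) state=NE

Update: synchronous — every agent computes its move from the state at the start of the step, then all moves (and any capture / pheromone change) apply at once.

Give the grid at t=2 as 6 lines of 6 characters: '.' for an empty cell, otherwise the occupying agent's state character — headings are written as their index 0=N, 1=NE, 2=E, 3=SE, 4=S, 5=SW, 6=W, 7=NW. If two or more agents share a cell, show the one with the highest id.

.....3
.2....
11....
......
......
.0....

t=1: a0@(3,0):N a1@(0,1):N a2@(5,4):SE a3@(3,5):NE a4@(1,0):E a5@(3,0):NE
t=2: a0@(2,1):NE a1@(5,1):N a2@(0,5):SE a3@(2,0):NE a4@(1,1):E a5@(2,1):NE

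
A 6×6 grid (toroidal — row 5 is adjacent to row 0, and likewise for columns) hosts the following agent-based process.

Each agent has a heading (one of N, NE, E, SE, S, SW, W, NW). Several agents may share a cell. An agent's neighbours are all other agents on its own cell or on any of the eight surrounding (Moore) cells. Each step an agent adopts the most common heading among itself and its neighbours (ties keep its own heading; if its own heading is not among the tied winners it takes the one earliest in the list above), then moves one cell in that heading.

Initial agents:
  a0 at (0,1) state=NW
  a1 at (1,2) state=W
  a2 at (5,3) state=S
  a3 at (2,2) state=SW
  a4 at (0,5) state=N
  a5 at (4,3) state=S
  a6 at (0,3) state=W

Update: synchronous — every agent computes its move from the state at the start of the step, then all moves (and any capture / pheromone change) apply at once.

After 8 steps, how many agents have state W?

t=1: a0@(5,0):NW a1@(1,1):W a2@(0,3):S a3@(3,1):SW a4@(5,5):N a5@(5,3):S a6@(0,2):W
t=2: a0@(4,5):NW a1@(1,0):W a2@(1,3):S a3@(4,0):SW a4@(4,5):N a5@(0,3):S a6@(0,1):W
t=3: a0@(3,4):NW a1@(1,5):W a2@(2,3):S a3@(5,5):SW a4@(3,5):N a5@(1,3):S a6@(0,0):W
t=4: a0@(2,3):NW a1@(1,4):W a2@(3,3):S a3@(0,4):SW a4@(2,5):N a5@(2,3):S a6@(0,5):W
t=5: a0@(3,3):S a1@(1,3):W a2@(4,3):S a3@(0,3):W a4@(1,5):N a5@(3,3):S a6@(0,4):W
t=6: a0@(4,3):S a1@(1,2):W a2@(5,3):S a3@(0,2):W a4@(0,5):N a5@(4,3):S a6@(0,3):W
t=7: a0@(5,3):S a1@(1,1):W a2@(0,3):S a3@(0,1):W a4@(5,5):N a5@(5,3):S a6@(0,2):W
t=8: a0@(0,3):S a1@(1,0):W a2@(1,3):S a3@(0,0):W a4@(4,5):N a5@(0,3):S a6@(0,1):W

3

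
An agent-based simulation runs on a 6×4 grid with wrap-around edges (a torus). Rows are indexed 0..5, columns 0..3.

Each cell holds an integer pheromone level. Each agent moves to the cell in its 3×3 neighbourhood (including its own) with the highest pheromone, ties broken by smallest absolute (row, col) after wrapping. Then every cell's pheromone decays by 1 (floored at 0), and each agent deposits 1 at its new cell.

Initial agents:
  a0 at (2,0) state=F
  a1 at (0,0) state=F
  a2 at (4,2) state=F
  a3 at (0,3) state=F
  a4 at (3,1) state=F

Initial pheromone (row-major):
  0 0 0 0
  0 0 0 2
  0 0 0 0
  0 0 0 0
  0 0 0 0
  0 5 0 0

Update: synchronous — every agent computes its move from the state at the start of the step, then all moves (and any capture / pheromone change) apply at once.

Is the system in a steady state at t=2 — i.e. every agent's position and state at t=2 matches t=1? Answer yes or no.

no

t=1: a0@(1,3) a1@(5,1) a2@(5,1) a3@(1,3) a4@(2,0) | pheromone: 0 0 0 0 / 0 0 0 3 / 1 0 0 0 / 0 0 0 0 / 0 0 0 0 / 0 6 0 0
t=2: a0@(1,3) a1@(5,1) a2@(5,1) a3@(1,3) a4@(1,3) | pheromone: 0 0 0 0 / 0 0 0 5 / 0 0 0 0 / 0 0 0 0 / 0 0 0 0 / 0 7 0 0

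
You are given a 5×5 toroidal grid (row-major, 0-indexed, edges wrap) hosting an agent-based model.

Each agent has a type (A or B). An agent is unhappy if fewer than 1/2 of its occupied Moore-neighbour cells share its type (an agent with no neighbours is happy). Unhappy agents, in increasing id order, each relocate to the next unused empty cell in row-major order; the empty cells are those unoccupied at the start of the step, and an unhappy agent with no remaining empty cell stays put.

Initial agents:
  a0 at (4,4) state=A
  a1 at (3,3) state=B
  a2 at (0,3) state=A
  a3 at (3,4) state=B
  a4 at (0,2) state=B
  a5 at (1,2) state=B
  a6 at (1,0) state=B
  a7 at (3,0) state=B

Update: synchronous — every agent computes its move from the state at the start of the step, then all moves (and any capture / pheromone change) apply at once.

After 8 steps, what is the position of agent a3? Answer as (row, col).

t=1: a0@(0,0):A a1@(3,3):B a2@(0,1):A a3@(3,4):B a4@(0,2):B a5@(1,2):B a6@(1,0):B a7@(3,0):B
t=2: a0@(0,0):A a1@(3,3):B a2@(0,3):A a3@(3,4):B a4@(0,2):B a5@(1,2):B a6@(0,4):B a7@(3,0):B
t=3: a0@(0,1):A a1@(3,3):B a2@(1,0):A a3@(3,4):B a4@(0,2):B a5@(1,2):B a6@(1,1):B a7@(3,0):B
t=4: a0@(0,0):A a1@(3,3):B a2@(1,0):A a3@(3,4):B a4@(0,2):B a5@(1,2):B a6@(1,1):B a7@(3,0):B
t=5: (unchanged — steady state)

(3, 4)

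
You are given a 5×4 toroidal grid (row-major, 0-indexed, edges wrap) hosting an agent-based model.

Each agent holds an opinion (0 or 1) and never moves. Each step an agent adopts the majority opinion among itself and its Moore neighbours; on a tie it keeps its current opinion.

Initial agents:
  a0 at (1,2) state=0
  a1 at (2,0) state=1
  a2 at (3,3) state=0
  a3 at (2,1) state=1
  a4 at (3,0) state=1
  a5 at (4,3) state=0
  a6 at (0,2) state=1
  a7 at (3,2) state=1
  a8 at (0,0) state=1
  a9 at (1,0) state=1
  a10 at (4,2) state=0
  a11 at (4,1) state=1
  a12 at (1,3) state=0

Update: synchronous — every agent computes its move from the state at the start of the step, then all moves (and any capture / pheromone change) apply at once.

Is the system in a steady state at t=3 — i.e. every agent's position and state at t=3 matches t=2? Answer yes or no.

no

t=1: a0@(1,2):0 a1@(2,0):1 a2@(3,3):0 a3@(2,1):1 a4@(3,0):1 a5@(4,3):1 a6@(0,2):0 a7@(3,2):1 a8@(0,0):1 a9@(1,0):1 a10@(4,2):0 a11@(4,1):1 a12@(1,3):1
t=2: a0@(1,2):0 a1@(2,0):1 a2@(3,3):1 a3@(2,1):1 a4@(3,0):1 a5@(4,3):1 a6@(0,2):0 a7@(3,2):1 a8@(0,0):1 a9@(1,0):1 a10@(4,2):0 a11@(4,1):1 a12@(1,3):1
t=3: a0@(1,2):0 a1@(2,0):1 a2@(3,3):1 a3@(2,1):1 a4@(3,0):1 a5@(4,3):1 a6@(0,2):0 a7@(3,2):1 a8@(0,0):1 a9@(1,0):1 a10@(4,2):1 a11@(4,1):1 a12@(1,3):1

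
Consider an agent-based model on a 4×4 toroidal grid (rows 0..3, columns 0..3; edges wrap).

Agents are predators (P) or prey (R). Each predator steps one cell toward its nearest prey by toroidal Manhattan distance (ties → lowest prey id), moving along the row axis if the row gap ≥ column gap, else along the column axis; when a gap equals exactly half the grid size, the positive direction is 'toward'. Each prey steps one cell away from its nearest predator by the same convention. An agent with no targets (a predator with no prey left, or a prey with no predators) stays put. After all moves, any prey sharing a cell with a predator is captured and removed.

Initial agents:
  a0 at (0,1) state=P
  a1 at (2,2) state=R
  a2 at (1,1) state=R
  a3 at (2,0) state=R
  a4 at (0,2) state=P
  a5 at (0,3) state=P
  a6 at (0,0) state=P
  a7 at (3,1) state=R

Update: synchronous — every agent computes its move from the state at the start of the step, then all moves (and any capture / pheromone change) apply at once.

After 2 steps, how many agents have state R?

t=1: a0@(1,1):P a2@(2,1):R a4@(1,2):P a5@(1,3):P a6@(1,0):P a7@(2,1):R
t=2: a0@(2,1):P a2@(3,1):R a4@(2,2):P a5@(1,0):P a6@(2,0):P a7@(3,1):R

2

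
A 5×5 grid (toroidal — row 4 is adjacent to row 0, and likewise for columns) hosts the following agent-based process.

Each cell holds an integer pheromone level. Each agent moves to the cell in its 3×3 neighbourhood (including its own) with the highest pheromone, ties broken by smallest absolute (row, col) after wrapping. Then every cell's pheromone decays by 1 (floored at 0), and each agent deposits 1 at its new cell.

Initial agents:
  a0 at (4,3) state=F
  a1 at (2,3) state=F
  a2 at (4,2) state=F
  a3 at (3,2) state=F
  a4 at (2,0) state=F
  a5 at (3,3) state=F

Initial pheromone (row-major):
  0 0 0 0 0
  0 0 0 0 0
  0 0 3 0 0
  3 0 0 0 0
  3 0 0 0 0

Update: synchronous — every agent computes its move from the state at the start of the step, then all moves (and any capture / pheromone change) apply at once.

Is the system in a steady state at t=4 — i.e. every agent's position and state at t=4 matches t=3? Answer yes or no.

no

t=1: a0@(0,2) a1@(2,2) a2@(0,1) a3@(2,2) a4@(3,0) a5@(2,2) | pheromone: 0 1 1 0 0 / 0 0 0 0 0 / 0 0 5 0 0 / 3 0 0 0 0 / 2 0 0 0 0
t=2: a0@(0,1) a1@(2,2) a2@(4,0) a3@(2,2) a4@(3,0) a5@(2,2) | pheromone: 0 1 0 0 0 / 0 0 0 0 0 / 0 0 7 0 0 / 3 0 0 0 0 / 2 0 0 0 0
t=3: a0@(4,0) a1@(2,2) a2@(3,0) a3@(2,2) a4@(3,0) a5@(2,2) | pheromone: 0 0 0 0 0 / 0 0 0 0 0 / 0 0 9 0 0 / 4 0 0 0 0 / 2 0 0 0 0
t=4: a0@(3,0) a1@(2,2) a2@(3,0) a3@(2,2) a4@(3,0) a5@(2,2) | pheromone: 0 0 0 0 0 / 0 0 0 0 0 / 0 0 11 0 0 / 6 0 0 0 0 / 1 0 0 0 0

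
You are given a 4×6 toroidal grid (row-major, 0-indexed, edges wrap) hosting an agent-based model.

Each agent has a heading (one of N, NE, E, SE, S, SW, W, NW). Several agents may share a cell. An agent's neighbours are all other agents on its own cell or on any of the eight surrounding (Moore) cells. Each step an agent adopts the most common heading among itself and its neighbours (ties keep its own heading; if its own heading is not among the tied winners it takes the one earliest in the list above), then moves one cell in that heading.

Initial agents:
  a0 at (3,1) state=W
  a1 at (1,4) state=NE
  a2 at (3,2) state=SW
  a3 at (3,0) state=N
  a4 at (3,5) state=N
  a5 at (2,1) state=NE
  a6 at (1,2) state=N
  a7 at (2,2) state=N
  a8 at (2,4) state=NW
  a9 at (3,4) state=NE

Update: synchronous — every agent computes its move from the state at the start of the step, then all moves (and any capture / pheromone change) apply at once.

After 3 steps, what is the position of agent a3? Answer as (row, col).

t=1: a0@(2,1):N a1@(0,5):NE a2@(0,1):SW a3@(2,0):N a4@(2,5):N a5@(1,1):N a6@(0,2):N a7@(1,2):N a8@(1,5):NE a9@(2,5):NE
t=2: a0@(1,1):N a1@(3,0):NE a2@(3,1):N a3@(1,0):N a4@(1,5):N a5@(0,1):N a6@(3,2):N a7@(0,2):N a8@(0,0):NE a9@(1,0):NE
t=3: a0@(0,1):N a1@(2,1):NE a2@(2,1):N a3@(0,0):N a4@(0,5):N a5@(3,1):N a6@(2,2):N a7@(3,2):N a8@(3,0):N a9@(0,0):N

(0, 0)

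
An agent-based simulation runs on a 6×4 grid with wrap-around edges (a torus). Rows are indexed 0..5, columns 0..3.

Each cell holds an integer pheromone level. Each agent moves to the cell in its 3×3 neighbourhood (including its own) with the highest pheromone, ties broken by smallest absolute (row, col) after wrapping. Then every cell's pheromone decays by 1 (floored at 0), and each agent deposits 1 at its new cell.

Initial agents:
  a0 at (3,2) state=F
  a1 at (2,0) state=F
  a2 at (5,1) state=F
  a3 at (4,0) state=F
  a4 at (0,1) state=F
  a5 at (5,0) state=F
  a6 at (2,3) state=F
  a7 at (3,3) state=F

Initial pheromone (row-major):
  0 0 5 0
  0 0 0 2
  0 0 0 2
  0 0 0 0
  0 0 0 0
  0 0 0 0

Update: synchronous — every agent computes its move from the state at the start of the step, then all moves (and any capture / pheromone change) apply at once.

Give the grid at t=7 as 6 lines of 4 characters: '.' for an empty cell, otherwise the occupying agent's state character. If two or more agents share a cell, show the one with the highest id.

t=1: a0@(2,3) a1@(1,3) a2@(0,2) a3@(3,0) a4@(0,2) a5@(0,0) a6@(1,3) a7@(2,3) | pheromone: 1 0 6 0 / 0 0 0 3 / 0 0 0 3 / 1 0 0 0 / 0 0 0 0 / 0 0 0 0
t=2: a0@(1,3) a1@(0,2) a2@(0,2) a3@(2,3) a4@(0,2) a5@(1,3) a6@(0,2) a7@(1,3) | pheromone: 0 0 9 0 / 0 0 0 5 / 0 0 0 3 / 0 0 0 0 / 0 0 0 0 / 0 0 0 0
t=3: a0@(0,2) a1@(0,2) a2@(0,2) a3@(1,3) a4@(0,2) a5@(0,2) a6@(0,2) a7@(0,2) | pheromone: 0 0 15 0 / 0 0 0 5 / 0 0 0 2 / 0 0 0 0 / 0 0 0 0 / 0 0 0 0
t=4: a0@(0,2) a1@(0,2) a2@(0,2) a3@(0,2) a4@(0,2) a5@(0,2) a6@(0,2) a7@(0,2) | pheromone: 0 0 22 0 / 0 0 0 4 / 0 0 0 1 / 0 0 0 0 / 0 0 0 0 / 0 0 0 0
t=5: a0@(0,2) a1@(0,2) a2@(0,2) a3@(0,2) a4@(0,2) a5@(0,2) a6@(0,2) a7@(0,2) | pheromone: 0 0 29 0 / 0 0 0 3 / 0 0 0 0 / 0 0 0 0 / 0 0 0 0 / 0 0 0 0
t=6: a0@(0,2) a1@(0,2) a2@(0,2) a3@(0,2) a4@(0,2) a5@(0,2) a6@(0,2) a7@(0,2) | pheromone: 0 0 36 0 / 0 0 0 2 / 0 0 0 0 / 0 0 0 0 / 0 0 0 0 / 0 0 0 0
t=7: a0@(0,2) a1@(0,2) a2@(0,2) a3@(0,2) a4@(0,2) a5@(0,2) a6@(0,2) a7@(0,2) | pheromone: 0 0 43 0 / 0 0 0 1 / 0 0 0 0 / 0 0 0 0 / 0 0 0 0 / 0 0 0 0

..F.
....
....
....
....
....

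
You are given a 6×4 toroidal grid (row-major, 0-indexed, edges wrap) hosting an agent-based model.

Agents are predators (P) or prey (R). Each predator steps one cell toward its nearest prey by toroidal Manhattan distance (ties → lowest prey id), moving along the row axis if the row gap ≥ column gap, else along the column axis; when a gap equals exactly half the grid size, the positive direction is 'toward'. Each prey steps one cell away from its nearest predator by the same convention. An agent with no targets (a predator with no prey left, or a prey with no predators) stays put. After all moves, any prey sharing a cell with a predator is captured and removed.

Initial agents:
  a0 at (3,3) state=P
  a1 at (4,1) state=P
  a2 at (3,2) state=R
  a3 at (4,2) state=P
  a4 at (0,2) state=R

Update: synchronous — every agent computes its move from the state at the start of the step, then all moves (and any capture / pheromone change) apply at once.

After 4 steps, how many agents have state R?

t=1: a0@(3,2):P a1@(3,1):P a3@(3,2):P a4@(1,2):R
t=2: a0@(2,2):P a1@(2,1):P a3@(2,2):P a4@(0,2):R
t=3: a0@(1,2):P a1@(1,1):P a3@(1,2):P a4@(5,2):R
t=4: a0@(0,2):P a1@(0,1):P a3@(0,2):P a4@(4,2):R

1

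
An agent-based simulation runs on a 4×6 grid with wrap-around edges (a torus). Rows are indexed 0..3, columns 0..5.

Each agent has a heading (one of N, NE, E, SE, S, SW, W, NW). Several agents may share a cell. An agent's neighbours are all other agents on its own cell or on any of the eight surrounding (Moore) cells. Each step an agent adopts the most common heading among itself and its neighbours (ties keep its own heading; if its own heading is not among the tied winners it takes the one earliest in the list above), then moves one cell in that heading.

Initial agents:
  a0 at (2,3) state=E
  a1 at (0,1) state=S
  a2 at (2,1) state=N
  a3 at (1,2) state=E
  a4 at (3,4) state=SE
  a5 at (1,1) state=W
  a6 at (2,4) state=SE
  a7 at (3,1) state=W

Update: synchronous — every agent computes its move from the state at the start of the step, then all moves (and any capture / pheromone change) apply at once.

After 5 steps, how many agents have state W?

8

t=1: a0@(2,4):E a1@(0,0):W a2@(2,0):W a3@(1,3):E a4@(0,5):SE a5@(1,0):W a6@(3,5):SE a7@(3,0):W
t=2: a0@(2,5):E a1@(0,5):W a2@(2,5):W a3@(1,4):E a4@(0,4):W a5@(1,5):W a6@(3,4):W a7@(3,5):W
t=3: a0@(2,4):W a1@(0,4):W a2@(2,4):W a3@(1,3):W a4@(0,3):W a5@(1,4):W a6@(3,3):W a7@(3,4):W
t=4: a0@(2,3):W a1@(0,3):W a2@(2,3):W a3@(1,2):W a4@(0,2):W a5@(1,3):W a6@(3,2):W a7@(3,3):W
t=5: a0@(2,2):W a1@(0,2):W a2@(2,2):W a3@(1,1):W a4@(0,1):W a5@(1,2):W a6@(3,1):W a7@(3,2):W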